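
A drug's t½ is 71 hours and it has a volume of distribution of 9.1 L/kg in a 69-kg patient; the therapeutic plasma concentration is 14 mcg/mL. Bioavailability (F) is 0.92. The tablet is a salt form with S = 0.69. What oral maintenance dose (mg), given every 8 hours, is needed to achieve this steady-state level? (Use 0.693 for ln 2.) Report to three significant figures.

Vd(total) = 69 kg × 9.1 L/kg = 627.9 L
k = 0.693/71 = 0.009761 h⁻¹, so CL = k·Vd = 0.009761 × 627.9 = 6.129 L/h
D = CL × Css × τ / F / S = 6.129 × 14 × 8 / 0.92 / 0.69 = 1081 mg

1080 mg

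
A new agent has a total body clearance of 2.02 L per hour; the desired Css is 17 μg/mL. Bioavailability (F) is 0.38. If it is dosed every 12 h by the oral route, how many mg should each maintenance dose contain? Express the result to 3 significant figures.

D = CL × Css × τ / F = 2.020 × 17 × 12 / 0.38 = 1084 mg

1080 mg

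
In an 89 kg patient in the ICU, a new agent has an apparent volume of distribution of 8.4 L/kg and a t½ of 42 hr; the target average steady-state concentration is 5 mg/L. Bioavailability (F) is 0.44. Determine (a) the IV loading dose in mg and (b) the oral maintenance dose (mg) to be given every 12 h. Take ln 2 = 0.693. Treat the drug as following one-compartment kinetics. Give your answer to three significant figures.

Vd = 8.4 L/kg × 89 kg = 747.6 L
LD = Vd × C = 747.6 × 5 = 3738 mg
CL = 0.693 × Vd / t½ = 0.693 × 747.6 / 42 = 12.34 L/h
D = CL × Css × τ / F = 12.34 × 5 × 12 / 0.44 = 1683 mg

(a) 3740 mg; (b) 1680 mg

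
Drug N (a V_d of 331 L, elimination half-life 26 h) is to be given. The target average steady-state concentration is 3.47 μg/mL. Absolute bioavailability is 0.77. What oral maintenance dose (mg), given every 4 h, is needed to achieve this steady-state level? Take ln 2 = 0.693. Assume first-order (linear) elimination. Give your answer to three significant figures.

159 mg

k = 0.693/26 = 0.02665 h⁻¹, so CL = k·Vd = 0.02665 × 331.0 = 8.821 L/h
D = CL × Css × τ / F = 8.821 × 3.47 × 4 / 0.77 = 159.0 mg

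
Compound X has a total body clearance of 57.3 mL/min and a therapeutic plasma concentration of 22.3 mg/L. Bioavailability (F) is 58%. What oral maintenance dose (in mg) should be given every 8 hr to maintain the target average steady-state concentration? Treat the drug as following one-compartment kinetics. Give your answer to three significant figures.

CL = 57.3 mL/min = 57.3 × 0.06 = 3.438 L/h
D = CL × Css × τ / F = 3.438 × 22.3 × 8 / 0.58 = 1057 mg

1060 mg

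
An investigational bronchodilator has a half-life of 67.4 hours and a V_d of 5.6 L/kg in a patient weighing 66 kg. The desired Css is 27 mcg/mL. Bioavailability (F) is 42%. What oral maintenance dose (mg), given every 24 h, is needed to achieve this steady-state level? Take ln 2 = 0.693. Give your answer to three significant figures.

Total Vd = 5.6 × 66 = 369.6 L
k = 0.693/67.4 = 0.01028 h⁻¹, so CL = k·Vd = 0.01028 × 369.6 = 3.799 L/h
D = CL × Css × τ / F = 3.799 × 27 × 24 / 0.42 = 5861 mg

5860 mg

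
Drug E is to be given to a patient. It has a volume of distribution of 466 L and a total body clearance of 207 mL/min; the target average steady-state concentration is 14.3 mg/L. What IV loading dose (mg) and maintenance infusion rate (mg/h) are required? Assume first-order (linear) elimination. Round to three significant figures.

Loading dose = Vd × C = 466.0 × 14.3 = 6664 mg
CL = 207 mL/min = 207 × 0.06 = 12.42 L/h
Infusion rate = 12.42 L/h × 14.3 mg/L = 177.6 mg/h

(a) 6660 mg; (b) 178 mg/h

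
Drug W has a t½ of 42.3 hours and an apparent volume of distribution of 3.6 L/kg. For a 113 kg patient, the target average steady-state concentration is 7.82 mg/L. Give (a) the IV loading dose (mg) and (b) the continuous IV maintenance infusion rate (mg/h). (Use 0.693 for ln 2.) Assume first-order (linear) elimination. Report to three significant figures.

Total Vd = 3.6 × 113 = 406.8 L
LD = Vd × C = 406.8 × 7.82 = 3181 mg
CL = 0.693 × Vd / t½ = 0.693 × 406.8 / 42.3 = 6.665 L/h
Infusion rate = CL × Css = 6.665 × 7.82 = 52.12 mg/h

(a) 3180 mg; (b) 52.1 mg/h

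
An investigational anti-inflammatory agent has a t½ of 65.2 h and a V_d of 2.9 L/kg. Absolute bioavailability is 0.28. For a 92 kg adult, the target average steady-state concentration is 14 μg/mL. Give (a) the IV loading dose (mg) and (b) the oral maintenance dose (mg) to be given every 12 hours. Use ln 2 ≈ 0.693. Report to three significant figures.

Vd = 2.9 L/kg × 92 kg = 266.8 L
LD = Vd × C = 266.8 × 14 = 3735 mg
CL = 0.693 × Vd / t½ = 0.693 × 266.8 / 65.2 = 2.836 L/h
D = CL × Css × τ / F = 2.836 × 14 × 12 / 0.28 = 1702 mg

(a) 3740 mg; (b) 1700 mg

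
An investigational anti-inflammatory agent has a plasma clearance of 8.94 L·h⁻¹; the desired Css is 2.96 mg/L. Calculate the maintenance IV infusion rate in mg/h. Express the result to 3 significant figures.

26.5 mg/h

R₀ = 8.940 × 2.96 = 26.46 mg/h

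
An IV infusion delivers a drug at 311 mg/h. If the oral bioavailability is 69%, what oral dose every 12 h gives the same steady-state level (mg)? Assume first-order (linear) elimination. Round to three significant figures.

5410 mg

To maintain the same Css, the systemic dosing rate must be unchanged: F·D/τ = infusion rate.
D = rate × τ / F = 311 × 12 / 0.69 = 5409 mg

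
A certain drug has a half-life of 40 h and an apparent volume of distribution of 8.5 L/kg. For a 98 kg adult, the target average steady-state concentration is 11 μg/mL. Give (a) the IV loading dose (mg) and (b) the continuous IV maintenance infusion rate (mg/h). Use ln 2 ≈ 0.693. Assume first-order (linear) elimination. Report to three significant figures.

Total Vd = 8.5 × 98 = 833.0 L
LD = Vd × C = 833.0 × 11 = 9163 mg
CL = 0.693 × Vd / t½ = 0.693 × 833.0 / 40 = 14.43 L/h
Infusion rate = CL × Css = 14.43 × 11 = 158.7 mg/h

(a) 9160 mg; (b) 159 mg/h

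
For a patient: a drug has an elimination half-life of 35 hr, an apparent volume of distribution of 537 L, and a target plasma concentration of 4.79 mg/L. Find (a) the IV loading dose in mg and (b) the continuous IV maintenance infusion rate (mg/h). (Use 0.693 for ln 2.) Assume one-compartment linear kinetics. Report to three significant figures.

LD = Vd × C = 537.0 × 4.79 = 2572 mg
CL = 0.693 × Vd / t½ = 0.693 × 537.0 / 35 = 10.63 L/h
Infusion rate = CL × Css = 10.63 × 4.79 = 50.92 mg/h

(a) 2570 mg; (b) 50.9 mg/h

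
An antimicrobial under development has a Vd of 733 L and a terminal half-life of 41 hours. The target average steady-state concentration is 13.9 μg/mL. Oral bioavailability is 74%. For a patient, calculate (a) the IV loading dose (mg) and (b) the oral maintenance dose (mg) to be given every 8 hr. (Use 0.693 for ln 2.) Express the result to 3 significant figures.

LD = Vd × C = 733.0 × 13.9 = 10190 mg
CL = 0.693 × Vd / t½ = 0.693 × 733.0 / 41 = 12.39 L/h
D = CL × Css × τ / F = 12.39 × 13.9 × 8 / 0.74 = 1862 mg

(a) 10200 mg; (b) 1860 mg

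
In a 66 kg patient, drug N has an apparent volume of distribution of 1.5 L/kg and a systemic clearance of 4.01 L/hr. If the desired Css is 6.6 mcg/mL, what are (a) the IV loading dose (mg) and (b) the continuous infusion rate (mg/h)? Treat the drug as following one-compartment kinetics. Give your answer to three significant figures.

(a) 653 mg; (b) 26.5 mg/h

Vd(total) = 66 kg × 1.5 L/kg = 99.00 L
Loading dose = Vd × C = 99.00 × 6.6 = 653.4 mg
Maintenance infusion rate = CL × Css = 4.010 × 6.6 = 26.47 mg/h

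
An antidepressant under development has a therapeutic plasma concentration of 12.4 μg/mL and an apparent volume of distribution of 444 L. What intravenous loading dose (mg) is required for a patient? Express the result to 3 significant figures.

5510 mg

The loading dose fills Vd to the target concentration.
LD = Vd × C = 444.0 × 12.40 = 5506 mg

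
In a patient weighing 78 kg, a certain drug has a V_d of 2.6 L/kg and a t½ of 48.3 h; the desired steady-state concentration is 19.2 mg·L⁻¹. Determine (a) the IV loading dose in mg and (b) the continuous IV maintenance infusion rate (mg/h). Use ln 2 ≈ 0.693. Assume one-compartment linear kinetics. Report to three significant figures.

(a) 3890 mg; (b) 55.9 mg/h

Total Vd = 2.6 × 78 = 202.8 L
LD = Vd × C = 202.8 × 19.2 = 3894 mg
CL = 0.693 × Vd / t½ = 0.693 × 202.8 / 48.3 = 2.910 L/h
Infusion rate = CL × Css = 2.910 × 19.2 = 55.87 mg/h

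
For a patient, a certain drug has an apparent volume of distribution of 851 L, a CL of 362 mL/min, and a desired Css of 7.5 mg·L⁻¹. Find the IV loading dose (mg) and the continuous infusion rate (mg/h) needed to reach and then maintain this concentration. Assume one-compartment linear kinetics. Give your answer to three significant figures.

Loading dose = Vd × C = 851.0 × 7.5 = 6383 mg
Convert clearance: 362 mL/min × 60 min/h ÷ 1000 mL/L = 21.72 L/h
Maintenance infusion rate = CL × Css = 21.72 × 7.5 = 162.9 mg/h

(a) 6380 mg; (b) 163 mg/h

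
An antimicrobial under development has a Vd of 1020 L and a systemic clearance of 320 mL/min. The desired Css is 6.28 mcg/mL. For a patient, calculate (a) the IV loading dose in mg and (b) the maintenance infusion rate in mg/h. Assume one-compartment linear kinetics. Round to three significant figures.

(a) 6410 mg; (b) 121 mg/h

Loading dose = Vd × C = 1020 × 6.28 = 6406 mg
Convert clearance: 320 mL/min × 60 min/h ÷ 1000 mL/L = 19.20 L/h
Maintenance infusion rate = CL × Css = 19.20 × 6.28 = 120.6 mg/h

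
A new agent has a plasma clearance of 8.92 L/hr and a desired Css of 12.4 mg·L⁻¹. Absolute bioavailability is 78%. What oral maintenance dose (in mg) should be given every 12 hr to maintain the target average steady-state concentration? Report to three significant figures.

1700 mg

D = CL × Css × τ / F = 8.920 × 12.4 × 12 / 0.78 = 1702 mg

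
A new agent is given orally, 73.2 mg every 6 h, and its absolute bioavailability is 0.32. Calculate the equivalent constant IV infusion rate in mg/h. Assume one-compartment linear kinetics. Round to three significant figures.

Equivalent systemic input: infusion rate = F·D/τ.
Rate = 0.32 × 73.2 / 6 = 3.904 mg/h

3.90 mg/h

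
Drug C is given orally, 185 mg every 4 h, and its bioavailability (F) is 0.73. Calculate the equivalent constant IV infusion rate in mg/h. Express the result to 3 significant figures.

Equivalent systemic input: infusion rate = F·D/τ.
Rate = 0.73 × 185 / 4 = 33.76 mg/h

33.8 mg/h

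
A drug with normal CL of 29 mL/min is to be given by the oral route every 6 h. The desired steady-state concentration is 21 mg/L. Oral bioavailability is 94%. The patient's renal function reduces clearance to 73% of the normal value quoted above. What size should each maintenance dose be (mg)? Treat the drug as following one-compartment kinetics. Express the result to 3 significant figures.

170 mg

Convert clearance: 29 mL/min × 60 min/h ÷ 1000 mL/L = 1.740 L/h
Patient clearance = 0.73 × 1.740 = 1.270 L/h
At steady state, dose per interval replaces the amount cleared in that interval: F·D/τ = CL·Css.
D = CL × Css × τ / F = 1.270 × 21 × 6 / 0.94 = 170.2 mg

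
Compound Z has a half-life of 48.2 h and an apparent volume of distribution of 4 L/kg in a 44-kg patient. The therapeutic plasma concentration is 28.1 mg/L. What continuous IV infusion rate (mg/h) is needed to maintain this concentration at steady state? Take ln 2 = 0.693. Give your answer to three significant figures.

71.1 mg/h

Vd(total) = 44 kg × 4 L/kg = 176.0 L
CL = ln 2 · Vd / t½ = 0.693 × 176.0 / 48.2 = 2.530 L/h
Infusion rate = CL × Css = 2.530 × 28.1 = 71.09 mg/h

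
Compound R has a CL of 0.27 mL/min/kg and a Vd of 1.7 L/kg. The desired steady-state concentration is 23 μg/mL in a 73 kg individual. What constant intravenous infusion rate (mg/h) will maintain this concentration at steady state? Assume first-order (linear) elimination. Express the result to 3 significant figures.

27.2 mg/h

CL = 0.27 mL/min/kg × 73 kg = 19.71 mL/min = 19.71 × 60/1000 = 1.183 L/h
Rate = CL × Css = 1.183 × 23 = 27.21 mg/h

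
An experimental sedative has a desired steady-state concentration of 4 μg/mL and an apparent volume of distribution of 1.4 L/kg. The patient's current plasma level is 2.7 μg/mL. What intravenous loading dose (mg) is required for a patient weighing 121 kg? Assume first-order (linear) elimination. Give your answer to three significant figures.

Vd(total) = 121 kg × 1.4 L/kg = 169.4 L
Concentration deficit ΔC = 4 − 2.7 = 1.300 mg/L
LD = Vd × ΔC = 169.4 × 1.300 = 220.2 mg

220 mg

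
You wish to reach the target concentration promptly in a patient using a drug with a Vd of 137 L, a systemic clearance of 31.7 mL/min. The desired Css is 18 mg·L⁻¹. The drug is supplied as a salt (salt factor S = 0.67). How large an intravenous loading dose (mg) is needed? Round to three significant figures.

3680 mg

LD = Vd × C / S = 137.0 × 18.00 / 0.67 = 3681 mg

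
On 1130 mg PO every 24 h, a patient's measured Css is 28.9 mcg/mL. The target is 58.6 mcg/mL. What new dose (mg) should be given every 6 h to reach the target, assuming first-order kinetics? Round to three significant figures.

573 mg

With linear kinetics, Css is proportional to dose rate (D/τ) at fixed clearance.
D₂ = D₁ × (Css,target / Css,current) × (τ₂/τ₁) = 1130 × (58.6/28.9) × (6/24) = 572.8 mg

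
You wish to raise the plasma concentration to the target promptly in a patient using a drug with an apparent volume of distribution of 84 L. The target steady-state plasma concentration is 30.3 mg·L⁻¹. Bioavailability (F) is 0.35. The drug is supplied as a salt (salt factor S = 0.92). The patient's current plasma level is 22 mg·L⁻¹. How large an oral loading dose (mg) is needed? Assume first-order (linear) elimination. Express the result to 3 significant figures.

2170 mg

The loading dose fills Vd to the target concentration.
Concentration deficit ΔC = 30.3 − 22 = 8.300 mg/L
LD = Vd × ΔC / F / S = 84.00 × 8.300 / 0.35 / 0.92 = 2165 mg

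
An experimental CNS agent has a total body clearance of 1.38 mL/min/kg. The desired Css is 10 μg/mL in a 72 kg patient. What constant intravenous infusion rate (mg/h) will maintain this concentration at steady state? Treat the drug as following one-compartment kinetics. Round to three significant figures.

CL = 1.38 mL/min/kg × 72 kg = 99.36 mL/min = 99.36 × 60/1000 = 5.962 L/h
At steady state, infusion rate equals elimination rate: rate in = CL × Css.
Rate = CL × Css = 5.962 × 10 = 59.62 mg/h

59.6 mg/h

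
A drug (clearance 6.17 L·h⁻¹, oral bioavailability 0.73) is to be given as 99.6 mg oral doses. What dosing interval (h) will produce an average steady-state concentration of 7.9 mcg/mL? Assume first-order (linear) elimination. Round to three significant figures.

F·D/τ = CL·Css → τ = F·D / (CL·Css).
τ = 0.73 × 99.6 / (6.17 × 7.9) = 1.492 h

1.49 h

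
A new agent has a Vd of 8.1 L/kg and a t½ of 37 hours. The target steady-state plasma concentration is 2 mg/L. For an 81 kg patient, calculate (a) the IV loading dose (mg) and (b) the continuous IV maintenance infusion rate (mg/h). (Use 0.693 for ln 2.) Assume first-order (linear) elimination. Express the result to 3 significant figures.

Total Vd = 8.1 × 81 = 656.1 L
LD = Vd × C = 656.1 × 2 = 1312 mg
CL = 0.693 × Vd / t½ = 0.693 × 656.1 / 37 = 12.29 L/h
Infusion rate = CL × Css = 12.29 × 2 = 24.58 mg/h

(a) 1310 mg; (b) 24.6 mg/h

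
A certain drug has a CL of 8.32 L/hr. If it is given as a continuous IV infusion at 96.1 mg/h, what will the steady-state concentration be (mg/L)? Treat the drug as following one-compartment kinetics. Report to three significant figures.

Css = rate / CL = 96.1 / 8.320 = 11.55 mg/L

11.6 mg/L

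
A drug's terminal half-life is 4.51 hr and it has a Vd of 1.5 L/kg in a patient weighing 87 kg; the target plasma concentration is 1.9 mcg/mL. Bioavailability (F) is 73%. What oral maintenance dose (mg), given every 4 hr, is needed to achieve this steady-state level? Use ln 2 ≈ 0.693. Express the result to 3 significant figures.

Vd(total) = 87 kg × 1.5 L/kg = 130.5 L
CL = ln 2 · Vd / t½ = 0.693 × 130.5 / 4.51 = 20.05 L/h
D = CL × Css × τ / F = 20.05 × 1.9 × 4 / 0.73 = 208.7 mg

209 mg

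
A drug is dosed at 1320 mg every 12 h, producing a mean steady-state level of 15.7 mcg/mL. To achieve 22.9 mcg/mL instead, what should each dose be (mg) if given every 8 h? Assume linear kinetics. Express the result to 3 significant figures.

1280 mg

For first-order elimination, Css ∝ F·D/(CL·τ); F and CL are unchanged, so Css ∝ D/τ.
D₂ = D₁ × (Css,target / Css,current) × (τ₂/τ₁) = 1320 × (22.9/15.7) × (8/12) = 1284 mg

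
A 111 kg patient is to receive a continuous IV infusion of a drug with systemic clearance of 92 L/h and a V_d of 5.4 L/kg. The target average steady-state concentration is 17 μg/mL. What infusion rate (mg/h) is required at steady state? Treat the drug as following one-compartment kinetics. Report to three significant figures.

1560 mg/h

Vd does not affect the maintenance rate; only clearance governs steady-state input.
Infusion rate = CL · Css = 92.00 L/h × 17 mg/L = 1564 mg/h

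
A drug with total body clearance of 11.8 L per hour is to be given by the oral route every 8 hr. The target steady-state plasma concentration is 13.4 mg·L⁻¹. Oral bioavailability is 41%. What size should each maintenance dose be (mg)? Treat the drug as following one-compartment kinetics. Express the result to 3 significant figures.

At steady state, dose per interval replaces the amount cleared in that interval: F·D/τ = CL·Css.
D = CL × Css × τ / F = 11.80 × 13.4 × 8 / 0.41 = 3085 mg

3090 mg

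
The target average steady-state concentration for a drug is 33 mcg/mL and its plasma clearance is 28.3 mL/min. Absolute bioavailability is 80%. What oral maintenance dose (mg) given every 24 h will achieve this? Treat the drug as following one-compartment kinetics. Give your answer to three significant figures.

1680 mg

CL = 28.3 mL/min × 60/1000 = 1.698 L/h
At steady state, dose per interval replaces the amount cleared in that interval: F·D/τ = CL·Css.
D = CL × Css × τ / F = 1.698 × 33 × 24 / 0.8 = 1681 mg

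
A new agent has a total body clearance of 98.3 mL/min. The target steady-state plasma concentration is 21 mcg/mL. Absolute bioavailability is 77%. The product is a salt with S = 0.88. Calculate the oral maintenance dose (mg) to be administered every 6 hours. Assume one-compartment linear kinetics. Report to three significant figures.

1100 mg

Convert clearance: 98.3 mL/min × 60 min/h ÷ 1000 mL/L = 5.898 L/h
D = CL × Css × τ / F / S = 5.898 × 21 × 6 / 0.77 / 0.88 = 1097 mg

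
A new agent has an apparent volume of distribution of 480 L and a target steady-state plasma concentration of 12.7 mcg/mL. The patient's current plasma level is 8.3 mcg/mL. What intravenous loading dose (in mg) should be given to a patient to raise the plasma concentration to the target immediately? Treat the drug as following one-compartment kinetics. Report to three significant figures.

Concentration deficit ΔC = 12.7 − 8.3 = 4.400 mg/L
LD = Vd × ΔC = 480.0 × 4.400 = 2112 mg

2110 mg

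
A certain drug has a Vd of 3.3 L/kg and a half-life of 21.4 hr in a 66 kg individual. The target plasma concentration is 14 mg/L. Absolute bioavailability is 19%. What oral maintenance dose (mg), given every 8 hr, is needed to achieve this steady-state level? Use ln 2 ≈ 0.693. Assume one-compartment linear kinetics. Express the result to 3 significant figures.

4160 mg

Total Vd = 3.3 × 66 = 217.8 L
CL = 0.693 × Vd / t½ = 0.693 × 217.8 / 21.4 = 7.053 L/h
D = CL × Css × τ / F = 7.053 × 14 × 8 / 0.19 = 4158 mg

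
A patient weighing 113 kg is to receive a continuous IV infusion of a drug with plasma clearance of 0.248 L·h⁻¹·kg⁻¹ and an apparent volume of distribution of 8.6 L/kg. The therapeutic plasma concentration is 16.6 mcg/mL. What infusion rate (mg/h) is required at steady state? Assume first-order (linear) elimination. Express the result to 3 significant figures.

CL = 0.248 L·h⁻¹·kg⁻¹ × 113 kg = 28.02 L/h
R₀ = 28.02 × 16.6 = 465.1 mg/h

465 mg/h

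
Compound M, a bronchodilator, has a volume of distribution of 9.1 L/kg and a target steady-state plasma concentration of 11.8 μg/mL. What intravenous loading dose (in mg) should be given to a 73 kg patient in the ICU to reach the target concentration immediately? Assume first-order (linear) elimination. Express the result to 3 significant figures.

Total Vd = 9.1 × 73 = 664.3 L
LD = Vd × C = 664.3 × 11.80 = 7839 mg

7840 mg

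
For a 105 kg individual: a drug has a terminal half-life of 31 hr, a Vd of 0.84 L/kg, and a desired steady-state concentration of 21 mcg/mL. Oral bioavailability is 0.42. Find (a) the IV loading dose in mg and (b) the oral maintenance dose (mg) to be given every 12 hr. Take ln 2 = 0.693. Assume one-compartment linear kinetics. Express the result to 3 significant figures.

(a) 1850 mg; (b) 1180 mg

Total Vd = 0.84 × 105 = 88.20 L
LD = Vd × C = 88.20 × 21 = 1852 mg
CL = 0.693 × Vd / t½ = 0.693 × 88.20 / 31 = 1.972 L/h
D = CL × Css × τ / F = 1.972 × 21 × 12 / 0.42 = 1183 mg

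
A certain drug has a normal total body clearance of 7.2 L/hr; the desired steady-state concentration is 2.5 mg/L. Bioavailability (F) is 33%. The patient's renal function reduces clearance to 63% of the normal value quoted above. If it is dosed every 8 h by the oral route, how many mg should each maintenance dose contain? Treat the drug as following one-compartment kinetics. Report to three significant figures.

275 mg

Patient clearance = 0.63 × 7.200 = 4.536 L/h
D = CL × Css × τ / F = 4.536 × 2.5 × 8 / 0.33 = 274.9 mg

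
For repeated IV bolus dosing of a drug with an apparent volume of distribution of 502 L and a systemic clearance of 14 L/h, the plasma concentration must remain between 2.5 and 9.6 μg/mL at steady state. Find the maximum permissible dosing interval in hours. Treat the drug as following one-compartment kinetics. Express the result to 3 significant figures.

48.2 h

k = CL / Vd = 14.00 / 502.0 = 0.02789 h⁻¹
Between IV bolus doses, concentration decays as C = C₀·e^(−kτ), so C_peak/C_trough = e^(kτ).
τ_max = ln(C_peak/C_trough) / k = ln(9.6/2.5) / 0.02789 = 1.345 / 0.02789 = 48.23 h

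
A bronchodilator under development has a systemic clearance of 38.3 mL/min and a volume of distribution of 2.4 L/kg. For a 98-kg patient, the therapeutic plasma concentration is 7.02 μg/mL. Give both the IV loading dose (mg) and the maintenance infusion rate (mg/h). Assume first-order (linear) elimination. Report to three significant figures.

Vd(total) = 98 kg × 2.4 L/kg = 235.2 L
Loading dose = Vd × C = 235.2 × 7.02 = 1651 mg
Convert clearance: 38.3 mL/min × 60 min/h ÷ 1000 mL/L = 2.298 L/h
Maintenance infusion rate = CL × Css = 2.298 × 7.02 = 16.13 mg/h

(a) 1650 mg; (b) 16.1 mg/h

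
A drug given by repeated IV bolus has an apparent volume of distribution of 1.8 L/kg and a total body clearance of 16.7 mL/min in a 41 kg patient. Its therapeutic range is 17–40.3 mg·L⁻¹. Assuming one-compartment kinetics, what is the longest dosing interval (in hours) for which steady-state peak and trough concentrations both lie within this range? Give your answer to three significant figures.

Total Vd = 1.8 × 41 = 73.80 L
CL = 16.7 mL/min × 60/1000 = 1.002 L/h
k = CL / Vd = 1.002 / 73.80 = 0.01358 h⁻¹
Between IV bolus doses, concentration decays as C = C₀·e^(−kτ), so C_peak/C_trough = e^(kτ).
τ_max = ln(C_peak/C_trough) / k = ln(40.3/17) / 0.01358 = 0.8631 / 0.01358 = 63.56 h

63.6 h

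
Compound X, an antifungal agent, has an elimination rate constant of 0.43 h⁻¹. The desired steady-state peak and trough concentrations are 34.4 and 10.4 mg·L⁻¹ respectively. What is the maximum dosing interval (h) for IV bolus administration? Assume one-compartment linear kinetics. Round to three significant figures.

Between IV bolus doses, concentration decays as C = C₀·e^(−kτ), so C_peak/C_trough = e^(kτ).
τ_max = ln(C_peak/C_trough) / k = ln(34.4/10.4) / 0.4300 = 1.196 / 0.4300 = 2.781 h

2.78 h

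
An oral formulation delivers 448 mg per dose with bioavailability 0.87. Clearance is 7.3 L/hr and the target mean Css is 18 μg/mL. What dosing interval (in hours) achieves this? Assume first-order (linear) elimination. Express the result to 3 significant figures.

2.97 h

F·D/τ = CL·Css → τ = F·D / (CL·Css).
τ = 0.87 × 448 / (7.3 × 18) = 2.966 h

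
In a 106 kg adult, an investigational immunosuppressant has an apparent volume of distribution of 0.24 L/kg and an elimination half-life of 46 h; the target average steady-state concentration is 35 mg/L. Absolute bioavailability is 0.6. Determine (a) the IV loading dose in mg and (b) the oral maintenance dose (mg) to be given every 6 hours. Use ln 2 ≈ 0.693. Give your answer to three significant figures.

(a) 890 mg; (b) 134 mg

Vd(total) = 106 kg × 0.24 L/kg = 25.44 L
LD = Vd × C = 25.44 × 35 = 890.4 mg
CL = 0.693 × Vd / t½ = 0.693 × 25.44 / 46 = 0.3833 L/h
D = CL × Css × τ / F = 0.3833 × 35 × 6 / 0.6 = 134.2 mg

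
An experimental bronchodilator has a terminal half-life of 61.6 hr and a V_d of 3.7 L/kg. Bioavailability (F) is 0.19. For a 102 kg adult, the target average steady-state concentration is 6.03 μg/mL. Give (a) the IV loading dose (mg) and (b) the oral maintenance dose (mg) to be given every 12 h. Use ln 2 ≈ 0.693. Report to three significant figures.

Vd = 3.7 L/kg × 102 kg = 377.4 L
LD = Vd × C = 377.4 × 6.03 = 2276 mg
CL = 0.693 × Vd / t½ = 0.693 × 377.4 / 61.6 = 4.246 L/h
D = CL × Css × τ / F = 4.246 × 6.03 × 12 / 0.19 = 1617 mg

(a) 2280 mg; (b) 1620 mg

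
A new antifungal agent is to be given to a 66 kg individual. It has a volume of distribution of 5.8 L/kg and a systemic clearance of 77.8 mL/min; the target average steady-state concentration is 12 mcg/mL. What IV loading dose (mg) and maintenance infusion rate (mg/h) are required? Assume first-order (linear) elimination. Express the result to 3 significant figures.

Vd(total) = 66 kg × 5.8 L/kg = 382.8 L
Loading dose = Vd × C = 382.8 × 12 = 4594 mg
CL = 77.8 mL/min × 60/1000 = 4.668 L/h
Maintenance infusion rate = CL × Css = 4.668 × 12 = 56.02 mg/h

(a) 4590 mg; (b) 56.0 mg/h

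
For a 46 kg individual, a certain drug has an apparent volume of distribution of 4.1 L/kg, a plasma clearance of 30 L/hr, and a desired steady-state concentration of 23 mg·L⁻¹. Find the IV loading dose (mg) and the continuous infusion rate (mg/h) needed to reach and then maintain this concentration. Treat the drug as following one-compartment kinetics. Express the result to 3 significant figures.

Vd = 4.1 L/kg × 46 kg = 188.6 L
Loading dose = Vd × C = 188.6 × 23 = 4338 mg
Maintenance: replace elimination → rate = CL × Css = 30.00 × 23 = 690.0 mg/h

(a) 4340 mg; (b) 690 mg/h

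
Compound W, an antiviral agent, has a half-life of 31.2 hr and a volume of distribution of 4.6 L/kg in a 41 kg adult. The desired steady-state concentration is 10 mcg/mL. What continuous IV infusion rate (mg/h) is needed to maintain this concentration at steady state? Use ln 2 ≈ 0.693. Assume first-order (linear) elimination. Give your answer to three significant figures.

Total Vd = 4.6 × 41 = 188.6 L
CL = 0.693 × Vd / t½ = 0.693 × 188.6 / 31.2 = 4.189 L/h
Infusion rate = CL × Css = 4.189 × 10 = 41.89 mg/h

41.9 mg/h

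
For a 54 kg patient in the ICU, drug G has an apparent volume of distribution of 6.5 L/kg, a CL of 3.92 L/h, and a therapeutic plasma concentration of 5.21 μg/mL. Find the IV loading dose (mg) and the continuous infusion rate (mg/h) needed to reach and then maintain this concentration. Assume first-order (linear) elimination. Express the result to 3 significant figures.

Total Vd = 6.5 × 54 = 351.0 L
Loading: fill Vd to C_target → 351.0 L × 5.21 mg/L = 1829 mg
Maintenance: replace elimination → rate = CL × Css = 3.920 × 5.21 = 20.42 mg/h

(a) 1830 mg; (b) 20.4 mg/h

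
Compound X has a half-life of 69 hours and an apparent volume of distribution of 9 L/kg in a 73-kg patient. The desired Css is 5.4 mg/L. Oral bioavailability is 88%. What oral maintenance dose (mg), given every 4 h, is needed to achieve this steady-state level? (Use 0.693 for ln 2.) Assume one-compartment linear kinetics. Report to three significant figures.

162 mg

Total Vd = 9 × 73 = 657.0 L
k = 0.693/69 = 0.01004 h⁻¹, so CL = k·Vd = 0.01004 × 657.0 = 6.596 L/h
D = CL × Css × τ / F = 6.596 × 5.4 × 4 / 0.88 = 161.9 mg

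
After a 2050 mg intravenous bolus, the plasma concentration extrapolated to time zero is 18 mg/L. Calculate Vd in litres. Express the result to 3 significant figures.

Immediately after an IV bolus, C₀ = Dose / Vd, so Vd = Dose / C₀.
Vd = 2050 / 18 = 113.9 L

114 L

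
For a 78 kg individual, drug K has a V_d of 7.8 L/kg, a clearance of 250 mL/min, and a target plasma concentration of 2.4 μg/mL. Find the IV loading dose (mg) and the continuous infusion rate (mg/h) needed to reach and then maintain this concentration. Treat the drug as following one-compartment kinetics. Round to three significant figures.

Vd(total) = 78 kg × 7.8 L/kg = 608.4 L
Loading: fill Vd to C_target → 608.4 L × 2.4 mg/L = 1460 mg
CL = 250 mL/min × 60/1000 = 15.00 L/h
Maintenance: replace elimination → rate = CL × Css = 15.00 × 2.4 = 36.00 mg/h

(a) 1460 mg; (b) 36.0 mg/h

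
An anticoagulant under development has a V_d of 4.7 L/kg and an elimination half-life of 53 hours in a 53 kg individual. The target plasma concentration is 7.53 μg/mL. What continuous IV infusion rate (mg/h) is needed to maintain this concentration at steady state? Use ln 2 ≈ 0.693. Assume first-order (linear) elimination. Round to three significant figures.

24.5 mg/h

Vd(total) = 53 kg × 4.7 L/kg = 249.1 L
CL = 0.693 × Vd / t½ = 0.693 × 249.1 / 53 = 3.257 L/h
Infusion rate = CL × Css = 3.257 × 7.53 = 24.53 mg/h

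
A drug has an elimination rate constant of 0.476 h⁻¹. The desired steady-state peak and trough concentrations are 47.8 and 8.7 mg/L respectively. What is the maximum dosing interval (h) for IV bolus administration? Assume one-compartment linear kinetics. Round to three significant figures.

Between IV bolus doses, concentration decays as C = C₀·e^(−kτ), so C_peak/C_trough = e^(kτ).
τ_max = ln(C_peak/C_trough) / k = ln(47.8/8.7) / 0.4760 = 1.704 / 0.4760 = 3.580 h

3.58 h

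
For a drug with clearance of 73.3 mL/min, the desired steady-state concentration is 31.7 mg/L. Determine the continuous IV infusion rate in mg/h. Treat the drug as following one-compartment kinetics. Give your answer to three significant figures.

139 mg/h

Convert clearance: 73.3 mL/min × 60 min/h ÷ 1000 mL/L = 4.398 L/h
Rate = CL × Css = 4.398 × 31.7 = 139.4 mg/h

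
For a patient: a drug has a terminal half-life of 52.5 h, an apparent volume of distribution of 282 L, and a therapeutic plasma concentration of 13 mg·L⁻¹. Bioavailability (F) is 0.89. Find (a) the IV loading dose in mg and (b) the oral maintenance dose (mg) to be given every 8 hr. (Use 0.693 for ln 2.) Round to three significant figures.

(a) 3670 mg; (b) 435 mg

LD = Vd × C = 282.0 × 13 = 3666 mg
CL = 0.693 × Vd / t½ = 0.693 × 282.0 / 52.5 = 3.722 L/h
D = CL × Css × τ / F = 3.722 × 13 × 8 / 0.89 = 434.9 mg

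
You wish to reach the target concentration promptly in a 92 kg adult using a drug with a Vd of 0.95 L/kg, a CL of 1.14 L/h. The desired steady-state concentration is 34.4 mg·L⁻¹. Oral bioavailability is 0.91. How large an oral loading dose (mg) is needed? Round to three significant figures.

3300 mg

Vd = 0.95 L/kg × 92 kg = 87.40 L
LD = Vd × C / F = 87.40 × 34.40 / 0.91 = 3304 mg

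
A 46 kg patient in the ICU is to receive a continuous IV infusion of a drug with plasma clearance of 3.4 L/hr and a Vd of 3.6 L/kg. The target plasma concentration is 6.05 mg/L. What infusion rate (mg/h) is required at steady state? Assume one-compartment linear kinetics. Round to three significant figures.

Maintenance depends on clearance, not Vd — rate in must match rate out.
R₀ = 3.400 × 6.05 = 20.57 mg/h

20.6 mg/h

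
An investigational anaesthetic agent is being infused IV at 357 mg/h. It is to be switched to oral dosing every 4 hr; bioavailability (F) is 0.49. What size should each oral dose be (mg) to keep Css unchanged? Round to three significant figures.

2910 mg

To maintain the same Css, the systemic dosing rate must be unchanged: F·D/τ = infusion rate.
D = rate × τ / F = 357 × 4 / 0.49 = 2914 mg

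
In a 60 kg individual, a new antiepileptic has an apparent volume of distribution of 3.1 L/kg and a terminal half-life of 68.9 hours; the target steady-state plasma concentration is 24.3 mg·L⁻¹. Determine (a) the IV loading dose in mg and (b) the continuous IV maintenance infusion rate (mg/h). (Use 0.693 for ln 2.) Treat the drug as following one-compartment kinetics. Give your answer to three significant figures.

(a) 4520 mg; (b) 45.5 mg/h

Total Vd = 3.1 × 60 = 186.0 L
LD = Vd × C = 186.0 × 24.3 = 4520 mg
CL = 0.693 × Vd / t½ = 0.693 × 186.0 / 68.9 = 1.871 L/h
Infusion rate = CL × Css = 1.871 × 24.3 = 45.47 mg/h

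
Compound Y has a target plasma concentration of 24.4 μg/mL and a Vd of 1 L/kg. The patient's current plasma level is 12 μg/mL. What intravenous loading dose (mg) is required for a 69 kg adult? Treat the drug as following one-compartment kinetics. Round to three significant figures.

Vd(total) = 69 kg × 1 L/kg = 69.00 L
The loading dose fills Vd to the target concentration.
Concentration deficit ΔC = 24.4 − 12 = 12.40 mg/L
LD = Vd × ΔC = 69.00 × 12.40 = 855.6 mg

856 mg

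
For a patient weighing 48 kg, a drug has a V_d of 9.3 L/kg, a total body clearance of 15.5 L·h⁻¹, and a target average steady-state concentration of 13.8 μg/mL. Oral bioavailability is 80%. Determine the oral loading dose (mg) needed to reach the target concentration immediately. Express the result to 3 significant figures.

Vd = 9.3 L/kg × 48 kg = 446.4 L
LD is governed by Vd — clearance does not enter the loading-dose calculation.
LD = Vd × C / F = 446.4 × 13.80 / 0.8 = 7700 mg

7700 mg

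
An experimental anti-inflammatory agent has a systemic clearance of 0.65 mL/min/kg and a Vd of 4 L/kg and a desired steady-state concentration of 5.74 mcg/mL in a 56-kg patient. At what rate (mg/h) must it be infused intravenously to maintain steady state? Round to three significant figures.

12.5 mg/h

CL = 0.65 mL/min/kg × 56 kg = 36.40 mL/min = 36.40 × 60/1000 = 2.184 L/h
Infusion rate = CL · Css = 2.184 L/h × 5.74 mg/L = 12.54 mg/h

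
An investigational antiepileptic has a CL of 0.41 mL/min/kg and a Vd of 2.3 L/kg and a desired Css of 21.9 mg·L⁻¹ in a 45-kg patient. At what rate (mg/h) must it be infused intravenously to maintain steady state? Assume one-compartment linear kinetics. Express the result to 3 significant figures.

24.2 mg/h

CL = 0.41 mL/min/kg × 45 kg = 18.45 mL/min = 18.45 × 60/1000 = 1.107 L/h
R₀ = 1.107 × 21.9 = 24.24 mg/h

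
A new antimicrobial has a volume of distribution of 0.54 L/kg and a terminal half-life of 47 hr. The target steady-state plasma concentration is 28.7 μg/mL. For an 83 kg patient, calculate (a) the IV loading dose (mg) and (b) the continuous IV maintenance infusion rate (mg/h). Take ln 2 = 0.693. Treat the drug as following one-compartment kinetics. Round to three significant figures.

Vd = 0.54 L/kg × 83 kg = 44.82 L
LD = Vd × C = 44.82 × 28.7 = 1286 mg
CL = 0.693 × Vd / t½ = 0.693 × 44.82 / 47 = 0.6609 L/h
Infusion rate = CL × Css = 0.6609 × 28.7 = 18.97 mg/h

(a) 1290 mg; (b) 19.0 mg/h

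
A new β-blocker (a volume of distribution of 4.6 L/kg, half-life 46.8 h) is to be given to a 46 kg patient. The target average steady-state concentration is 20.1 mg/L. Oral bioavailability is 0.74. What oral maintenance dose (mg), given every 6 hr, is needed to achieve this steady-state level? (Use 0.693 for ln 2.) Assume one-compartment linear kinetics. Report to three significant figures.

Vd = 4.6 L/kg × 46 kg = 211.6 L
CL = 0.693 × Vd / t½ = 0.693 × 211.6 / 46.8 = 3.133 L/h
D = CL × Css × τ / F = 3.133 × 20.1 × 6 / 0.74 = 510.6 mg

511 mg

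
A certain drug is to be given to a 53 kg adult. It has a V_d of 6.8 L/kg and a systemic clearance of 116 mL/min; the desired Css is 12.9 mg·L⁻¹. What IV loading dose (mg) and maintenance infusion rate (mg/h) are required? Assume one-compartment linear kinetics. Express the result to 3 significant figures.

(a) 4650 mg; (b) 89.8 mg/h

Vd = 6.8 L/kg × 53 kg = 360.4 L
Loading: fill Vd to C_target → 360.4 L × 12.9 mg/L = 4649 mg
CL = 116 mL/min × 60/1000 = 6.960 L/h
Infusion rate = 6.960 L/h × 12.9 mg/L = 89.78 mg/h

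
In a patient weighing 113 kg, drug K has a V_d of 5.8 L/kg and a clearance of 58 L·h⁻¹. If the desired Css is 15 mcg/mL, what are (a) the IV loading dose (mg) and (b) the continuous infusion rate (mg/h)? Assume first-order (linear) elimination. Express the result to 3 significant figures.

Vd = 5.8 L/kg × 113 kg = 655.4 L
Loading dose = Vd × C = 655.4 × 15 = 9831 mg
Maintenance: replace elimination → rate = CL × Css = 58.00 × 15 = 870.0 mg/h

(a) 9830 mg; (b) 870 mg/h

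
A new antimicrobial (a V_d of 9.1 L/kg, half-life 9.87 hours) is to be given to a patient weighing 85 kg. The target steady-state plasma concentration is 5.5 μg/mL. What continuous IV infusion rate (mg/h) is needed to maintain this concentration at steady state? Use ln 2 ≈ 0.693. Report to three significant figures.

Vd(total) = 85 kg × 9.1 L/kg = 773.5 L
CL = 0.693 × Vd / t½ = 0.693 × 773.5 / 9.87 = 54.31 L/h
Infusion rate = CL × Css = 54.31 × 5.5 = 298.7 mg/h

299 mg/h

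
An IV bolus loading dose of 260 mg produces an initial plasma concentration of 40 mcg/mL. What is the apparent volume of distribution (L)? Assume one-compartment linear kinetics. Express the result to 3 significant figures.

6.50 L

Immediately after an IV bolus, C₀ = Dose / Vd, so Vd = Dose / C₀.
Vd = 260 / 40 = 6.500 L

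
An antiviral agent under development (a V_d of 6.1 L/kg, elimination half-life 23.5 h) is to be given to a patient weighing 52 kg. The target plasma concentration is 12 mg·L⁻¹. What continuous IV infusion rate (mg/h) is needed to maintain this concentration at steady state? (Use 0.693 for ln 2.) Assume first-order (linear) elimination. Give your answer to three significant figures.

Total Vd = 6.1 × 52 = 317.2 L
CL = 0.693 × Vd / t½ = 0.693 × 317.2 / 23.5 = 9.354 L/h
Infusion rate = CL × Css = 9.354 × 12 = 112.2 mg/h

112 mg/h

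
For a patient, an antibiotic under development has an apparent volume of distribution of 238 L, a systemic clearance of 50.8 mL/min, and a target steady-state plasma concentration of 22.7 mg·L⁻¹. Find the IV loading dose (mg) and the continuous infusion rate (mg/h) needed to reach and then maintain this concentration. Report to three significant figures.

Loading dose = Vd × C = 238.0 × 22.7 = 5403 mg
Convert clearance: 50.8 mL/min × 60 min/h ÷ 1000 mL/L = 3.048 L/h
Maintenance: replace elimination → rate = CL × Css = 3.048 × 22.7 = 69.19 mg/h

(a) 5400 mg; (b) 69.2 mg/h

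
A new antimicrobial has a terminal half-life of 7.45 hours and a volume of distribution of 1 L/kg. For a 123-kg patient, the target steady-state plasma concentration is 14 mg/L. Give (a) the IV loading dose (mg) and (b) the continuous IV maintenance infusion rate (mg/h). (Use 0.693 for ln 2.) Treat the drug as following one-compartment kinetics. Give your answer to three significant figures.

(a) 1720 mg; (b) 160 mg/h

Vd(total) = 123 kg × 1 L/kg = 123.0 L
LD = Vd × C = 123.0 × 14 = 1722 mg
CL = 0.693 × Vd / t½ = 0.693 × 123.0 / 7.45 = 11.44 L/h
Infusion rate = CL × Css = 11.44 × 14 = 160.2 mg/h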